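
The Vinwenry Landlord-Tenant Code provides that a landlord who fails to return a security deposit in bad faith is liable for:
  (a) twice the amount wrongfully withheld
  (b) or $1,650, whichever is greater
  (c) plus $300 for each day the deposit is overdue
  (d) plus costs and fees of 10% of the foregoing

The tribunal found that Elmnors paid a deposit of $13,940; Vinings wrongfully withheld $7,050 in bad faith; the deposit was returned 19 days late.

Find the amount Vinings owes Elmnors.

Doubled: 2 × $7,050 = $14,100
Minimum $1,650: $14,100 meets the minimum, no increase.
Late-return penalty: 19 × $300 = $5,700
Damages plus late penalty: $14,100 + $5,700 = $19,800
Costs and fees: 10% of $19,800 = $1,980
Total recovery: $19,800 + $1,980 = $21,780

$21,780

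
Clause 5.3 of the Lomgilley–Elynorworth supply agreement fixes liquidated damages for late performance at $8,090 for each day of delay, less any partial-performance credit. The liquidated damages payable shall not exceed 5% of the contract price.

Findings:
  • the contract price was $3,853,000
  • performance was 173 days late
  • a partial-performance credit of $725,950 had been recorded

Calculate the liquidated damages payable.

$192,650

Per-day damages: 173 × $8,090 = $1,399,570
Less partial-performance credit: $1,399,570 − $725,950 = $673,620
Cap: 5% of $3,853,000 = $192,650
Cap at $192,650: $673,620 exceeds the cap → $192,650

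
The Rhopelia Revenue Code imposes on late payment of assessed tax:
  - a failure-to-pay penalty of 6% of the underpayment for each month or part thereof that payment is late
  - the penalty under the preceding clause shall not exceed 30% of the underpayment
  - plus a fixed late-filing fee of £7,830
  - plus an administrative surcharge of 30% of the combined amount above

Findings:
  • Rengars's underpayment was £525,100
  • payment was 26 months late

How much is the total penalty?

Accrued rate: 6% × 26 = 156%, capped at 30% → 30%
Failure-to-pay penalty: 30% of £525,100 = £157,530
Penalty before surcharge: £157,530 + £7,830 = £165,360
Administrative surcharge: 30% of £165,360 = £49,608
Total penalty: £165,360 + £49,608 = £214,968

£214,968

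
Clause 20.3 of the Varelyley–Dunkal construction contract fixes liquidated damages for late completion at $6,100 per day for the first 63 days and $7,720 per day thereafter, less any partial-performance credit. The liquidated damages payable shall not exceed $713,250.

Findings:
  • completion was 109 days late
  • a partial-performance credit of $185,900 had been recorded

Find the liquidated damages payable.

First 63 days: 63 × $6,100 = $384,300
Remaining days: (109 − 63) × $7,720 = $355,120
Accrued per-day damages: $384,300 + $355,120 = $739,420
Less partial-performance credit: $739,420 − $185,900 = $553,520
Cap at $713,250: $553,520 is within the cap, no reduction.

$553,520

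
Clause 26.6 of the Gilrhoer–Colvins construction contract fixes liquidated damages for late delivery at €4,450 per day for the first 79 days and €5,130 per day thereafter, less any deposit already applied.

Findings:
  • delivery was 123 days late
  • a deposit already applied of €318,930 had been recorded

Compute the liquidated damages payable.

First 79 days: 79 × €4,450 = €351,550
Remaining days: (123 − 79) × €5,130 = €225,720
Accrued per-day damages: €351,550 + €225,720 = €577,270
Less deposit already applied: €577,270 − €318,930 = €258,340

€258,340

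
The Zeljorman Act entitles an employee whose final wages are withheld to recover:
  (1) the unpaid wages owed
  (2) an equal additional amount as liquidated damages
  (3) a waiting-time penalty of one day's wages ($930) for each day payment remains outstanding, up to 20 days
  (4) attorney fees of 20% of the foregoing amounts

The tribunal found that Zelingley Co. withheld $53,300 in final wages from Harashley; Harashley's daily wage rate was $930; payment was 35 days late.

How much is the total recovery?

$150,240

Liquidated damages (equal amount): $53,300
Penalty days: min(35, 20) = 20
Waiting-time penalty: 20 × $930 = $18,600
Subtotal: $53,300 + $53,300 + $18,600 = $125,200
Attorney fees: 20% of $125,200 = $25,040
Total award: $125,200 + $25,040 = $150,240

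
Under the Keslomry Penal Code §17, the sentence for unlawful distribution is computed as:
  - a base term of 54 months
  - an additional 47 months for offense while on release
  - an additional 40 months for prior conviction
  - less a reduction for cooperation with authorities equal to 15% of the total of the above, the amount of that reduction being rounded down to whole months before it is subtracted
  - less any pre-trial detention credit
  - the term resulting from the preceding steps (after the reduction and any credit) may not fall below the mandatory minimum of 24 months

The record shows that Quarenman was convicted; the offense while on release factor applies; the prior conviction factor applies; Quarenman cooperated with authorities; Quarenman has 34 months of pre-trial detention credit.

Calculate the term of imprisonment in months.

Offense while on release enhancement: +47 months
Prior conviction enhancement: +40 months
Adjusted term: 54 months + 47 months + 40 months = 141 months
Cooperation with authorities reduction: 15% of 141 months = 21 months (rounded down)
After reduction: 141 − 21 = 120 months
Less pre-trial detention credit: 120 months − 34 months = 86 months
Minimum 24 months: 86 months meets the minimum, no increase.

86 months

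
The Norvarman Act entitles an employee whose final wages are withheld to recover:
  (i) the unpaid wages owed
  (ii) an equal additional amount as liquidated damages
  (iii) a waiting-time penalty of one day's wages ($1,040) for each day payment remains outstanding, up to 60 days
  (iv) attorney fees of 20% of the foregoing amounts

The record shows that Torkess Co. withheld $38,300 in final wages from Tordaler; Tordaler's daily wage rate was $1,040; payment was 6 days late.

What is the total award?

Liquidated damages (equal amount): $38,300
Penalty days: min(6, 60) = 6
Waiting-time penalty: 6 × $1,040 = $6,240
Subtotal: $38,300 + $38,300 + $6,240 = $82,840
Attorney fees: 20% of $82,840 = $16,568
Total award: $82,840 + $16,568 = $99,408

$99,408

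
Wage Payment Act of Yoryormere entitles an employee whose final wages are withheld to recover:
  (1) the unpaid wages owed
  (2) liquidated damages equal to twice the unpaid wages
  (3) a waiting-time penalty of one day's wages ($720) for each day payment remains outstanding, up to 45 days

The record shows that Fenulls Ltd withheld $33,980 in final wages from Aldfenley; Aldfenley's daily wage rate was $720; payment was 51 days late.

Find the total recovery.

Doubled: 2 × $33,980 = $67,960
Penalty days: min(51, 45) = 45
Waiting-time penalty: 45 × $720 = $32,400
Total award: $33,980 + $67,960 + $32,400 = $134,340

$134,340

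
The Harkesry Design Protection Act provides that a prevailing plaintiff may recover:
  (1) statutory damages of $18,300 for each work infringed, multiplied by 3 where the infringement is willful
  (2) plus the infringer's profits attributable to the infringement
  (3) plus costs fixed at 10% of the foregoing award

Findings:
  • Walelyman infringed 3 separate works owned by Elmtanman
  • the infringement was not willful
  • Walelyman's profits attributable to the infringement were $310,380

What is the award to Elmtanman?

Statutory damages: 3 × $18,300 = $54,900
Infringement not willful: no ×3 enhancement.
Combined award: $54,900 + $310,380 = $365,280
Costs: 10% of $365,280 = $36,528
Award plus costs: $365,280 + $36,528 = $401,808

$401,808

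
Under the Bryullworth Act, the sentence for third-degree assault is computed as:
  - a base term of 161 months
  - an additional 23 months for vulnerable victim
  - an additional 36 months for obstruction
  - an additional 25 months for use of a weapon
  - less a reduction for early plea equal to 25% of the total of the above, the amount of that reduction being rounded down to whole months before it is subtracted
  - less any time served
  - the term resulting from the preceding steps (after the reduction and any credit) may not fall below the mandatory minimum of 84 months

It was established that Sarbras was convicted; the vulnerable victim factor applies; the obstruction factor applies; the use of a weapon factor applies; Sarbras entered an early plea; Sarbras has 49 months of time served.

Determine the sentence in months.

135 months

Vulnerable victim enhancement: +23 months
Obstruction enhancement: +36 months
Use of a weapon enhancement: +25 months
Adjusted term: 161 months + 23 months + 36 months + 25 months = 245 months
Early plea reduction: 25% of 245 months = 61 months (rounded down)
After reduction: 245 − 61 = 184 months
Less time served: 184 months − 49 months = 135 months
Minimum 84 months: 135 months meets the minimum, no increase.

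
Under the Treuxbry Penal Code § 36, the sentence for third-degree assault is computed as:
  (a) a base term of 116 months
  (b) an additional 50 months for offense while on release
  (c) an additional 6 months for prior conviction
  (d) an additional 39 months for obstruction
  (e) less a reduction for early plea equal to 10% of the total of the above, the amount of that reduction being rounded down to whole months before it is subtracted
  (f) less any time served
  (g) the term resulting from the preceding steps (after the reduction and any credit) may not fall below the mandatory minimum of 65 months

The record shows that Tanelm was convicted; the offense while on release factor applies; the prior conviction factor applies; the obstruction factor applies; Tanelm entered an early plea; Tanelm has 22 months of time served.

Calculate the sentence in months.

Offense while on release enhancement: +50 months
Prior conviction enhancement: +6 months
Obstruction enhancement: +39 months
Adjusted term: 116 months + 50 months + 6 months + 39 months = 211 months
Early plea reduction: 10% of 211 months = 21 months (rounded down)
After reduction: 211 − 21 = 190 months
Less time served: 190 months − 22 months = 168 months
Minimum 65 months: 168 months meets the minimum, no increase.

168 months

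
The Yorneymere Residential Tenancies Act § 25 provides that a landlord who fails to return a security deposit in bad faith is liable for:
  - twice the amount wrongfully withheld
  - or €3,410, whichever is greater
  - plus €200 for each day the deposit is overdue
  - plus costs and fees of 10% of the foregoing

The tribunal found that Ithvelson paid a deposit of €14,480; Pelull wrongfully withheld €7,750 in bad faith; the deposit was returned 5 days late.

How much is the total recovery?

Doubled: 2 × €7,750 = €15,500
Minimum €3,410: €15,500 meets the minimum, no increase.
Late-return penalty: 5 × €200 = €1,000
Damages plus late penalty: €15,500 + €1,000 = €16,500
Costs and fees: 10% of €16,500 = €1,650
Total recovery: €16,500 + €1,650 = €18,150

€18,150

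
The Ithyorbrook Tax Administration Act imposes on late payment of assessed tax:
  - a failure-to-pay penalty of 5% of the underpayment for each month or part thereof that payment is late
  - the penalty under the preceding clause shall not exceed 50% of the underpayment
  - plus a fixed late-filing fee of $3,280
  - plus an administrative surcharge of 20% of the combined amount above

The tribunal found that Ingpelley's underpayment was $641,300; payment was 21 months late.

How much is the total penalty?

$388,716

Accrued rate: 5% × 21 = 105%, capped at 50% → 50%
Failure-to-pay penalty: 50% of $641,300 = $320,650
Penalty before surcharge: $320,650 + $3,280 = $323,930
Administrative surcharge: 20% of $323,930 = $64,786
Total penalty: $323,930 + $64,786 = $388,716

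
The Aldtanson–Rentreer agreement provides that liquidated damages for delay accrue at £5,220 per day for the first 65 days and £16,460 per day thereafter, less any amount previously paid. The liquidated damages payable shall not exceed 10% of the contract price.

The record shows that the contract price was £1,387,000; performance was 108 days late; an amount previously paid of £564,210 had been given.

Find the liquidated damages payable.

First 65 days: 65 × £5,220 = £339,300
Remaining days: (108 − 65) × £16,460 = £707,780
Accrued per-day damages: £339,300 + £707,780 = £1,047,080
Less amount previously paid: £1,047,080 − £564,210 = £482,870
Cap: 10% of £1,387,000 = £138,700
Cap at £138,700: £482,870 exceeds the cap → £138,700

£138,700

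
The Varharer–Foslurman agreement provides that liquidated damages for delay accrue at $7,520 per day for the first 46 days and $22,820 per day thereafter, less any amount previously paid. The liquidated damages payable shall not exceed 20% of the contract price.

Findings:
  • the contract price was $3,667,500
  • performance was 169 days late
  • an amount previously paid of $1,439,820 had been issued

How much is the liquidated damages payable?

First 46 days: 46 × $7,520 = $345,920
Remaining days: (169 − 46) × $22,820 = $2,806,860
Accrued per-day damages: $345,920 + $2,806,860 = $3,152,780
Less amount previously paid: $3,152,780 − $1,439,820 = $1,712,960
Cap: 20% of $3,667,500 = $733,500
Cap at $733,500: $1,712,960 exceeds the cap → $733,500

Liquidated damages: $733,500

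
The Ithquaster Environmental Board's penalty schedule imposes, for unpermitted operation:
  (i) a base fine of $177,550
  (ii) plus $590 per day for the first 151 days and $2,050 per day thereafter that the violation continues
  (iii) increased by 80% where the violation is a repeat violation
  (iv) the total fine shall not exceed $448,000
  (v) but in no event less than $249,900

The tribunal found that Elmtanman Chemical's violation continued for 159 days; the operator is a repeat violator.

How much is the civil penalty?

First 151 days: 151 × $590 = $89,090
Remaining days: (159 − 151) × $2,050 = $16,400
Per-day component: $89,090 + $16,400 = $105,490
Base plus per-day: $177,550 + $105,490 = $283,040
Enhancement: 80% of $283,040 = $226,432
Enhanced fine: $283,040 + $226,432 = $509,472
Cap at $448,000: $509,472 exceeds the cap → $448,000
Minimum $249,900: $448,000 meets the minimum, no increase.

$448,000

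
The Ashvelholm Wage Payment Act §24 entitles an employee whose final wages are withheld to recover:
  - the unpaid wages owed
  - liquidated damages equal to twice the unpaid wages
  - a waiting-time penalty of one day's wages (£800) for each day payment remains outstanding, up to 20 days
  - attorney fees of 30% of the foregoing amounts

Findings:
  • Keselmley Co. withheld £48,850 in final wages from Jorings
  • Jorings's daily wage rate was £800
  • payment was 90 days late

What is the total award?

£211,315

Doubled: 2 × £48,850 = £97,700
Penalty days: min(90, 20) = 20
Waiting-time penalty: 20 × £800 = £16,000
Subtotal: £48,850 + £97,700 + £16,000 = £162,550
Attorney fees: 30% of £162,550 = £48,765
Total award: £162,550 + £48,765 = £211,315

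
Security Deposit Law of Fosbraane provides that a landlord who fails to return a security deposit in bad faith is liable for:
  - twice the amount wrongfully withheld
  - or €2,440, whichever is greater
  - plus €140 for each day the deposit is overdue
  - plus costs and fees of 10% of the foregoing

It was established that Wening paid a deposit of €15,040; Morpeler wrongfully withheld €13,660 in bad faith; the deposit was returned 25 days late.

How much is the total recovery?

Recovery: €33,902

Doubled: 2 × €13,660 = €27,320
Minimum €2,440: €27,320 meets the minimum, no increase.
Late-return penalty: 25 × €140 = €3,500
Damages plus late penalty: €27,320 + €3,500 = €30,820
Costs and fees: 10% of €30,820 = €3,082
Total recovery: €30,820 + €3,082 = €33,902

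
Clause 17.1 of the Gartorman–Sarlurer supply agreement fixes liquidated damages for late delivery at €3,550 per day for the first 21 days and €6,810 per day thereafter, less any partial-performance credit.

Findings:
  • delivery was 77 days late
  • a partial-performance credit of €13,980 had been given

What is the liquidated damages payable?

First 21 days: 21 × €3,550 = €74,550
Remaining days: (77 − 21) × €6,810 = €381,360
Accrued per-day damages: €74,550 + €381,360 = €455,910
Less partial-performance credit: €455,910 − €13,980 = €441,930

€441,930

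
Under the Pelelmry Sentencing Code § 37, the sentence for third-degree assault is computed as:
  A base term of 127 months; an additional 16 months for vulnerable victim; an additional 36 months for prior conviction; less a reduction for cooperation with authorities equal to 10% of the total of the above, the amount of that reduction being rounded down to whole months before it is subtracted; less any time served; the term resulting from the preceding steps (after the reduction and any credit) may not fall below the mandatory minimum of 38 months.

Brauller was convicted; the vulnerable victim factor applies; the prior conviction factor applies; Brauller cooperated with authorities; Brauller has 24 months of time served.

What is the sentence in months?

Vulnerable victim enhancement: +16 months
Prior conviction enhancement: +36 months
Adjusted term: 127 months + 16 months + 36 months = 179 months
Cooperation with authorities reduction: 10% of 179 months = 17 months (rounded down)
After reduction: 179 − 17 = 162 months
Less time served: 162 months − 24 months = 138 months
Minimum 38 months: 138 months meets the minimum, no increase.

138 months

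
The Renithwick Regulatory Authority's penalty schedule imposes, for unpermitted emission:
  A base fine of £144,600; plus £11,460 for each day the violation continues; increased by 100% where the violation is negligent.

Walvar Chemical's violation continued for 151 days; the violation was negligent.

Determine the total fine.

£3,750,120

Per-day component: 151 × £11,460 = £1,730,460
Base plus per-day: £144,600 + £1,730,460 = £1,875,060
Enhancement: 100% of £1,875,060 = £1,875,060
Enhanced fine: £1,875,060 + £1,875,060 = £3,750,120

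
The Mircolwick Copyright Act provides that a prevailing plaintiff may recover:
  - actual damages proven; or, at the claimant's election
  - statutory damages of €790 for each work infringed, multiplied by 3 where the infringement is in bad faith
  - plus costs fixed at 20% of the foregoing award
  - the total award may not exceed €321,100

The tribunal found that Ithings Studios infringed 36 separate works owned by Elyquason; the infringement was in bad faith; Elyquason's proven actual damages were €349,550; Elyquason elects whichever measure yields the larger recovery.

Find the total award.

Statutory damages: 36 × €790 = €28,440
Trebled: 3 × €28,440 = €85,320
Greater of actual damages (€349,550) or enhanced statutory damages (€85,320): €349,550
Costs: 20% of €349,550 = €69,910
Award plus costs: €349,550 + €69,910 = €419,460
Cap at €321,100: €419,460 exceeds the cap → €321,100

Award: €321,100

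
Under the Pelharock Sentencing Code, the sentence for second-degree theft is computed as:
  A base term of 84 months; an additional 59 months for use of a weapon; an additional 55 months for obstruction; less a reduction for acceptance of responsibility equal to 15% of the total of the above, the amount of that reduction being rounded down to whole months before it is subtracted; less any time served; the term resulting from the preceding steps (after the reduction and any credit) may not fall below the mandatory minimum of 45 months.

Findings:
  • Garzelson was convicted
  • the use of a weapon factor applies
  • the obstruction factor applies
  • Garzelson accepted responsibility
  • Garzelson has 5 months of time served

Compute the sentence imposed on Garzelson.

Sentence: 164 months

Use of a weapon enhancement: +59 months
Obstruction enhancement: +55 months
Adjusted term: 84 months + 59 months + 55 months = 198 months
Acceptance of responsibility reduction: 15% of 198 months = 29 months (rounded down)
After reduction: 198 − 29 = 169 months
Less time served: 169 months − 5 months = 164 months
Minimum 45 months: 164 months meets the minimum, no increase.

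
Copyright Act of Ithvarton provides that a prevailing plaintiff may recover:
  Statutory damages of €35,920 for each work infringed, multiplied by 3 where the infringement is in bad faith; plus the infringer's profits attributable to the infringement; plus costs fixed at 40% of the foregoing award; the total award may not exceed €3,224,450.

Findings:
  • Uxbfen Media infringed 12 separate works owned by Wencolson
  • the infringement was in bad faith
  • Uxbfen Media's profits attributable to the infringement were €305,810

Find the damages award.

Statutory damages: 12 × €35,920 = €431,040
Trebled: 3 × €431,040 = €1,293,120
Combined award: €1,293,120 + €305,810 = €1,598,930
Costs: 40% of €1,598,930 = €639,572
Award plus costs: €1,598,930 + €639,572 = €2,238,502
Cap at €3,224,450: €2,238,502 is within the cap, no reduction.

€2,238,502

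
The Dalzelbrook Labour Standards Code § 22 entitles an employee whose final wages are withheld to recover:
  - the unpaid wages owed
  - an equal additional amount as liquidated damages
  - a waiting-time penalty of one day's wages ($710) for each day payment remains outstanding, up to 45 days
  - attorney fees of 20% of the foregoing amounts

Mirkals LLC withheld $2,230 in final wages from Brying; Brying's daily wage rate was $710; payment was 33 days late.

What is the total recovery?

Liquidated damages (equal amount): $2,230
Penalty days: min(33, 45) = 33
Waiting-time penalty: 33 × $710 = $23,430
Subtotal: $2,230 + $2,230 + $23,430 = $27,890
Attorney fees: 20% of $27,890 = $5,578
Total award: $27,890 + $5,578 = $33,468

Total award: $33,468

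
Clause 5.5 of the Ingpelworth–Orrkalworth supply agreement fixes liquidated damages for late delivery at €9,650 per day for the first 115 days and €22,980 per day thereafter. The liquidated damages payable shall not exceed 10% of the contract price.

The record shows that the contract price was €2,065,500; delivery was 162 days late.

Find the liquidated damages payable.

€206,550

First 115 days: 115 × €9,650 = €1,109,750
Remaining days: (162 − 115) × €22,980 = €1,080,060
Accrued per-day damages: €1,109,750 + €1,080,060 = €2,189,810
Cap: 10% of €2,065,500 = €206,550
Cap at €206,550: €2,189,810 exceeds the cap → €206,550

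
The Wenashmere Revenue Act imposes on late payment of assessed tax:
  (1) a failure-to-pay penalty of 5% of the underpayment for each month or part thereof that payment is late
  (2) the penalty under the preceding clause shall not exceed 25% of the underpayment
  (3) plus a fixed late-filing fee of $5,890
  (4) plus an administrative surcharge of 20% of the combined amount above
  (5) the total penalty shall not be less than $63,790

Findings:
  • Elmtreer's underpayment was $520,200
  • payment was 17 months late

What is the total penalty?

$163,128

Accrued rate: 5% × 17 = 85%, capped at 25% → 25%
Failure-to-pay penalty: 25% of $520,200 = $130,050
Penalty before surcharge: $130,050 + $5,890 = $135,940
Administrative surcharge: 20% of $135,940 = $27,188
Total penalty: $135,940 + $27,188 = $163,128
Minimum $63,790: $163,128 meets the minimum, no increase.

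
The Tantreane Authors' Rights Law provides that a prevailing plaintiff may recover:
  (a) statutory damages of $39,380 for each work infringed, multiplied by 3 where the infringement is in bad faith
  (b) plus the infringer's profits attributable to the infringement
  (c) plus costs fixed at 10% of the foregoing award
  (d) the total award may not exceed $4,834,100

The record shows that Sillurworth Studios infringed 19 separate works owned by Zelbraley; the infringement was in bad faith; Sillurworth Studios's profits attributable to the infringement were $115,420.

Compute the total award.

$2,596,088

Statutory damages: 19 × $39,380 = $748,220
Trebled: 3 × $748,220 = $2,244,660
Combined award: $2,244,660 + $115,420 = $2,360,080
Costs: 10% of $2,360,080 = $236,008
Award plus costs: $2,360,080 + $236,008 = $2,596,088
Cap at $4,834,100: $2,596,088 is within the cap, no reduction.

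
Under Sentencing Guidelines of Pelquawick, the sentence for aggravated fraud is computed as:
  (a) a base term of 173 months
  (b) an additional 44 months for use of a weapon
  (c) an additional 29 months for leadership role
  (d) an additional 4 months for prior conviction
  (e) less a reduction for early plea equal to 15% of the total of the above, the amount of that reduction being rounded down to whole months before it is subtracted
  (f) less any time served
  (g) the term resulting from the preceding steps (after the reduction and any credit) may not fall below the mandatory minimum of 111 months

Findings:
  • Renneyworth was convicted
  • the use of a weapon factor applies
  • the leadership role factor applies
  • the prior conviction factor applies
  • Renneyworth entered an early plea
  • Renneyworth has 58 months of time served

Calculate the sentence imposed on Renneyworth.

Use of a weapon enhancement: +44 months
Leadership role enhancement: +29 months
Prior conviction enhancement: +4 months
Adjusted term: 173 months + 44 months + 29 months + 4 months = 250 months
Early plea reduction: 15% of 250 months = 37 months (rounded down)
After reduction: 250 − 37 = 213 months
Less time served: 213 months − 58 months = 155 months
Minimum 111 months: 155 months meets the minimum, no increase.

155 months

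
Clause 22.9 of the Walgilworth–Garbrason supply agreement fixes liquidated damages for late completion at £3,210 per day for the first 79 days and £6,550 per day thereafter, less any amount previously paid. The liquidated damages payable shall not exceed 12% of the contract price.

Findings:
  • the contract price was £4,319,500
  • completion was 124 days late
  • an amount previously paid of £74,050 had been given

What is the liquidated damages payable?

First 79 days: 79 × £3,210 = £253,590
Remaining days: (124 − 79) × £6,550 = £294,750
Accrued per-day damages: £253,590 + £294,750 = £548,340
Less amount previously paid: £548,340 − £74,050 = £474,290
Cap: 12% of £4,319,500 = £518,340
Cap at £518,340: £474,290 is within the cap, no reduction.

£474,290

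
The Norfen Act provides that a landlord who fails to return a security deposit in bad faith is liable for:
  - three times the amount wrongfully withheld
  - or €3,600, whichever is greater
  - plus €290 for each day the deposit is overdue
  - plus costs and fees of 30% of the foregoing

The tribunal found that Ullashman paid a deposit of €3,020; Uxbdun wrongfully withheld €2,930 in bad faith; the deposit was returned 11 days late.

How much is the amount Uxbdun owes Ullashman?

Trebled: 3 × €2,930 = €8,790
Minimum €3,600: €8,790 meets the minimum, no increase.
Late-return penalty: 11 × €290 = €3,190
Damages plus late penalty: €8,790 + €3,190 = €11,980
Costs and fees: 30% of €11,980 = €3,594
Total recovery: €11,980 + €3,594 = €15,574

Recovery: €15,574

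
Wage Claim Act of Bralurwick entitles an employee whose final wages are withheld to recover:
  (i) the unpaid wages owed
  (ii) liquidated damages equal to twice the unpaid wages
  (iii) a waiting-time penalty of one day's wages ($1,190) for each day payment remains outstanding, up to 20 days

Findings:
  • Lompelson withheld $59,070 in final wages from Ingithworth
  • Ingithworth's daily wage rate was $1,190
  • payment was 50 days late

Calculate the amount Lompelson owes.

$201,010

Doubled: 2 × $59,070 = $118,140
Penalty days: min(50, 20) = 20
Waiting-time penalty: 20 × $1,190 = $23,800
Total award: $59,070 + $118,140 + $23,800 = $201,010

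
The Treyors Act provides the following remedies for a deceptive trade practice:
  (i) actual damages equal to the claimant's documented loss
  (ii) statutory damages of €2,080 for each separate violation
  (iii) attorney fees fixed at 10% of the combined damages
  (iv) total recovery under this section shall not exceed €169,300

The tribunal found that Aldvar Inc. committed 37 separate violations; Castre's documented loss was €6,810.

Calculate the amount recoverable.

Statutory damages: 37 × €2,080 = €76,960
Combined damages: €6,810 + €76,960 = €83,770
Attorney fees: 10% of €83,770 = €8,377
Total before cap: €83,770 + €8,377 = €92,147
Cap at €169,300: €92,147 is within the cap, no reduction.

Total recovery: €92,147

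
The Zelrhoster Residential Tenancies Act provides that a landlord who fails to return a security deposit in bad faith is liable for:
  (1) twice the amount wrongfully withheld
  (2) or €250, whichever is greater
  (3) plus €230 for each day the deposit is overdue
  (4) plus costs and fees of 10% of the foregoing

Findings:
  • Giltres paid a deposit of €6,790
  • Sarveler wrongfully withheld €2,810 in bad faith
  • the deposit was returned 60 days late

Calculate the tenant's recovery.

Doubled: 2 × €2,810 = €5,620
Minimum €250: €5,620 meets the minimum, no increase.
Late-return penalty: 60 × €230 = €13,800
Damages plus late penalty: €5,620 + €13,800 = €19,420
Costs and fees: 10% of €19,420 = €1,942
Total recovery: €19,420 + €1,942 = €21,362

€21,362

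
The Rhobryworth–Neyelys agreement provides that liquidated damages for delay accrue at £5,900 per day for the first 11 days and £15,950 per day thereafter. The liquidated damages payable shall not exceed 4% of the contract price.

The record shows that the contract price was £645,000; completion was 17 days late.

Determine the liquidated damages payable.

First 11 days: 11 × £5,900 = £64,900
Remaining days: (17 − 11) × £15,950 = £95,700
Accrued per-day damages: £64,900 + £95,700 = £160,600
Cap: 4% of £645,000 = £25,800
Cap at £25,800: £160,600 exceeds the cap → £25,800

Liquidated damages: £25,800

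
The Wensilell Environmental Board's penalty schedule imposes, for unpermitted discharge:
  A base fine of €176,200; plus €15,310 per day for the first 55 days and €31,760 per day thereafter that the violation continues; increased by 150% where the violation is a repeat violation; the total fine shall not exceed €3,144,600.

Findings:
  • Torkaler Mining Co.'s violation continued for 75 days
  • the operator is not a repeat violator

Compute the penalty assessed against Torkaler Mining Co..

First 55 days: 55 × €15,310 = €842,050
Remaining days: (75 − 55) × €31,760 = €635,200
Per-day component: €842,050 + €635,200 = €1,477,250
Base plus per-day: €176,200 + €1,477,250 = €1,653,450
The operator is not a repeat violator: no 150% increase.
Cap at €3,144,600: €1,653,450 is within the cap, no reduction.

€1,653,450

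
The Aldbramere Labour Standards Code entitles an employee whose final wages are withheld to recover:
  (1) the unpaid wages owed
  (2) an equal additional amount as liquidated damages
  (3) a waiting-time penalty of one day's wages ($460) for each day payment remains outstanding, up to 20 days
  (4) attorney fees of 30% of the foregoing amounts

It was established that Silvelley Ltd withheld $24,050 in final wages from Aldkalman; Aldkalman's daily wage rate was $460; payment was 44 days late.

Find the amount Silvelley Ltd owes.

Liquidated damages (equal amount): $24,050
Penalty days: min(44, 20) = 20
Waiting-time penalty: 20 × $460 = $9,200
Subtotal: $24,050 + $24,050 + $9,200 = $57,300
Attorney fees: 30% of $57,300 = $17,190
Total award: $57,300 + $17,190 = $74,490

$74,490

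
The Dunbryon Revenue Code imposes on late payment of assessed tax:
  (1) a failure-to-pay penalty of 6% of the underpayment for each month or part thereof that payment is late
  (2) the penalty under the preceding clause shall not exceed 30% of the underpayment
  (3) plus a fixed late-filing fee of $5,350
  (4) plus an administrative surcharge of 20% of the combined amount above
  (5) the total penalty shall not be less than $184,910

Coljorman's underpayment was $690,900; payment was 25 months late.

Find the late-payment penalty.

$255,144

Accrued rate: 6% × 25 = 150%, capped at 30% → 30%
Failure-to-pay penalty: 30% of $690,900 = $207,270
Penalty before surcharge: $207,270 + $5,350 = $212,620
Administrative surcharge: 20% of $212,620 = $42,524
Total penalty: $212,620 + $42,524 = $255,144
Minimum $184,910: $255,144 meets the minimum, no increase.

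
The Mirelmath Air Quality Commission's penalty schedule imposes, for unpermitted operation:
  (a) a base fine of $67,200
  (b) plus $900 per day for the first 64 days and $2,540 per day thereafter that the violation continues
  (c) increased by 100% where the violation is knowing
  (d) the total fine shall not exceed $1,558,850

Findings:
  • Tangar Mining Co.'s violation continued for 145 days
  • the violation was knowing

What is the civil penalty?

$661,080

First 64 days: 64 × $900 = $57,600
Remaining days: (145 − 64) × $2,540 = $205,740
Per-day component: $57,600 + $205,740 = $263,340
Base plus per-day: $67,200 + $263,340 = $330,540
Enhancement: 100% of $330,540 = $330,540
Enhanced fine: $330,540 + $330,540 = $661,080
Cap at $1,558,850: $661,080 is within the cap, no reduction.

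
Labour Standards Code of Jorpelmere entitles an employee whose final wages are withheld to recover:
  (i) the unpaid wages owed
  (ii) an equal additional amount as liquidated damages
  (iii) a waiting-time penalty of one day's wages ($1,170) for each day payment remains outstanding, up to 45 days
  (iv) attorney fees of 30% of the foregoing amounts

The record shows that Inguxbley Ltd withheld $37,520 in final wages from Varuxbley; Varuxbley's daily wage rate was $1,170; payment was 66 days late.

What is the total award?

$165,997

Liquidated damages (equal amount): $37,520
Penalty days: min(66, 45) = 45
Waiting-time penalty: 45 × $1,170 = $52,650
Subtotal: $37,520 + $37,520 + $52,650 = $127,690
Attorney fees: 30% of $127,690 = $38,307
Total award: $127,690 + $38,307 = $165,997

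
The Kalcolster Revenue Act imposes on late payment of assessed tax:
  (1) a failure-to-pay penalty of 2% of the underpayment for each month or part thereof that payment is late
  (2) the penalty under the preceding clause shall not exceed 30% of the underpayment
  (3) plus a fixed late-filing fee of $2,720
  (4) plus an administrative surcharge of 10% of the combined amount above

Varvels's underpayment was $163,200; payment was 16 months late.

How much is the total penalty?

Penalty: $56,848

Accrued rate: 2% × 16 = 32%, capped at 30% → 30%
Failure-to-pay penalty: 30% of $163,200 = $48,960
Penalty before surcharge: $48,960 + $2,720 = $51,680
Administrative surcharge: 10% of $51,680 = $5,168
Total penalty: $51,680 + $5,168 = $56,848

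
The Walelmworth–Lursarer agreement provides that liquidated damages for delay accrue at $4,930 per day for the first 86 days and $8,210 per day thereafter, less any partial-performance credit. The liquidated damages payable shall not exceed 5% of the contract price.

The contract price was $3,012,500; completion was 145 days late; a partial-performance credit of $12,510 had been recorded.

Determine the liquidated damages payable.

$150,625

First 86 days: 86 × $4,930 = $423,980
Remaining days: (145 − 86) × $8,210 = $484,390
Accrued per-day damages: $423,980 + $484,390 = $908,370
Less partial-performance credit: $908,370 − $12,510 = $895,860
Cap: 5% of $3,012,500 = $150,625
Cap at $150,625: $895,860 exceeds the cap → $150,625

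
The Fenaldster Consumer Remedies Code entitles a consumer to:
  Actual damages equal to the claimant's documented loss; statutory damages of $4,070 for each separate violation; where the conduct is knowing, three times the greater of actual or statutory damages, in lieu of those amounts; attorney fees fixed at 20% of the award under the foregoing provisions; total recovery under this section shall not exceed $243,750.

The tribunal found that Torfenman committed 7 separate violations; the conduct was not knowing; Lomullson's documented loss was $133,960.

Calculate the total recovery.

Statutory damages: 7 × $4,070 = $28,490
Conduct not knowing: the in-lieu enhancement does not apply.
Actual plus statutory damages: $133,960 + $28,490 = $162,450
Attorney fees: 20% of $162,450 = $32,490
Total before cap: $162,450 + $32,490 = $194,940
Cap at $243,750: $194,940 is within the cap, no reduction.

$194,940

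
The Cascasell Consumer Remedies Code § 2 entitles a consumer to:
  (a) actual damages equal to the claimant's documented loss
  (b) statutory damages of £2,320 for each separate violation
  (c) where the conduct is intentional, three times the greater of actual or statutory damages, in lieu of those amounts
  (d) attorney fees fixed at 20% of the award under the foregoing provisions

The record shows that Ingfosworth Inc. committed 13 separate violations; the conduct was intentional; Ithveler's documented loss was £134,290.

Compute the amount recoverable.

Statutory damages: 13 × £2,320 = £30,160
Greater of actual damages (£134,290) or statutory damages (£30,160): £134,290
Trebled: 3 × £134,290 = £402,870
Attorney fees: 20% of £402,870 = £80,574
Total recovery: £402,870 + £80,574 = £483,444

£483,444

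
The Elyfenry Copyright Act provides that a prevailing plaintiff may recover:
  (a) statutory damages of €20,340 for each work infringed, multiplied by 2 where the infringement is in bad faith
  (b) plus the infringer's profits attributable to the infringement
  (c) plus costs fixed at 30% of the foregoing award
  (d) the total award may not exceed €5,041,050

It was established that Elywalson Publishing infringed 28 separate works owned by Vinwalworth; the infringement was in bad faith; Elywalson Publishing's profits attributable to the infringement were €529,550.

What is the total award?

€2,169,167

Statutory damages: 28 × €20,340 = €569,520
Doubled: 2 × €569,520 = €1,139,040
Combined award: €1,139,040 + €529,550 = €1,668,590
Costs: 30% of €1,668,590 = €500,577
Award plus costs: €1,668,590 + €500,577 = €2,169,167
Cap at €5,041,050: €2,169,167 is within the cap, no reduction.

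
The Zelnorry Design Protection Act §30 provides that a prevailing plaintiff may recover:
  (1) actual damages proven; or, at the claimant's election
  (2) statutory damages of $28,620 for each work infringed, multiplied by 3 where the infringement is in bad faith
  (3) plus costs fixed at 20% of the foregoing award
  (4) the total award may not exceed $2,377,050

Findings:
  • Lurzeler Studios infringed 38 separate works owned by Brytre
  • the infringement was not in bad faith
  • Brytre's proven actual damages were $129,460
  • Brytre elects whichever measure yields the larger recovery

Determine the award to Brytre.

Statutory damages: 38 × $28,620 = $1,087,560
Infringement not in bad faith: no ×3 enhancement.
Greater of actual damages ($129,460) or statutory damages ($1,087,560): $1,087,560
Costs: 20% of $1,087,560 = $217,512
Award plus costs: $1,087,560 + $217,512 = $1,305,072
Cap at $2,377,050: $1,305,072 is within the cap, no reduction.

$1,305,072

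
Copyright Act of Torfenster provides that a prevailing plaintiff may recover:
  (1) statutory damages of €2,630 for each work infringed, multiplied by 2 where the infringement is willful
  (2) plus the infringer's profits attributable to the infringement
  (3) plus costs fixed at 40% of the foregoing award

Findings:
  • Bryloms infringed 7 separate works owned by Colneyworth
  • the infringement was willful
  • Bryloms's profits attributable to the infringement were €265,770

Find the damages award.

Statutory damages: 7 × €2,630 = €18,410
Doubled: 2 × €18,410 = €36,820
Combined award: €36,820 + €265,770 = €302,590
Costs: 40% of €302,590 = €121,036
Award plus costs: €302,590 + €121,036 = €423,626

€423,626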